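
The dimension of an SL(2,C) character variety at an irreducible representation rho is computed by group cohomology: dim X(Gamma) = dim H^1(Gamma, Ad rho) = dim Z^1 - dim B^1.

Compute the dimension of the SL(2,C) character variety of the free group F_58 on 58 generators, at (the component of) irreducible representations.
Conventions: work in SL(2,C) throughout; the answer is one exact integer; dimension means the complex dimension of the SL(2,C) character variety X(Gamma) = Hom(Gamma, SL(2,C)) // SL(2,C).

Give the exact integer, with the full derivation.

171

Gamma = F_58 has 58 generators and no relators.
Z^1(Gamma, Ad rho) = (sl_2)^58: a cocycle is a free choice of one sl_2 vector per generator, so dim Z^1 = 3*58 = 174.
dim B^1 = 3: the coboundary map is injective because an irreducible image has centralizer 0 in sl_2.
dim H^1 = 174 - 3 = 171, which is dim X.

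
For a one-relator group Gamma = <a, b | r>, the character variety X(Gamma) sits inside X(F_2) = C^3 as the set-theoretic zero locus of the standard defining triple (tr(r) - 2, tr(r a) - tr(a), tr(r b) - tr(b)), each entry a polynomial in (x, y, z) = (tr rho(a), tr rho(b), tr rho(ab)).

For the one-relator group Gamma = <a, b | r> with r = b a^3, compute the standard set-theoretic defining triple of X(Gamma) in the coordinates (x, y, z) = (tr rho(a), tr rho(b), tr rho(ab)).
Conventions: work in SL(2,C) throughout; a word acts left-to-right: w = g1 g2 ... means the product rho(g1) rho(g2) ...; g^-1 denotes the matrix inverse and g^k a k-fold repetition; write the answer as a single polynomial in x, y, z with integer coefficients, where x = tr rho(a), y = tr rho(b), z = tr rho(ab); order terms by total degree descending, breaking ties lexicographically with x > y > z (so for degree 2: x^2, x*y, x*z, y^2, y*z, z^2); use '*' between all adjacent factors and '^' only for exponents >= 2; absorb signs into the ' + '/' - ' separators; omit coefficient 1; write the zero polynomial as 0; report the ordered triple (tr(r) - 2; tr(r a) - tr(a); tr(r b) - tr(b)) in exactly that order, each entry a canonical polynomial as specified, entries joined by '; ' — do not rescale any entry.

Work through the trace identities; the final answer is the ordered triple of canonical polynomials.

trace(a b a) = trace(a) trace(b a) - trace(b)   [square of a] = x*z - y
use: trace(b a^3) = trace(a) trace(a b a) - trace(a b)   [square of a] = x^2*z - x*y - z
use: trace(b a^4) = trace(a) trace(a^2 b a) - trace(a^2 b)  (reduce the a square) = x^3*z - x^2*y - 2*x*z + y
trace(a^2) = trace(a) trace(a) - trace(1)   [square of a] = x^2 - 2
trace(a b^2 a) = trace(b) trace(a^2 b) - trace(a^2)   [square of b] = x*y*z - x^2 - y^2 + 2
trace(a b^2) = trace(b) trace(a b) - trace(a)   [square of b] = y*z - x
trace(b a^3 b) = trace(a) trace(a b^2 a) - trace(a b^2)   [square of a] = x^2*y*z - x^3 - x*y^2 - y*z + 3*x
assemble the triple (trace(r) - 2; trace(r a) - x; trace(r b) - y)

x^2*z - x*y - z - 2; x^3*z - x^2*y - 2*x*z - x + y; x^2*y*z - x^3 - x*y^2 - y*z + 3*x - y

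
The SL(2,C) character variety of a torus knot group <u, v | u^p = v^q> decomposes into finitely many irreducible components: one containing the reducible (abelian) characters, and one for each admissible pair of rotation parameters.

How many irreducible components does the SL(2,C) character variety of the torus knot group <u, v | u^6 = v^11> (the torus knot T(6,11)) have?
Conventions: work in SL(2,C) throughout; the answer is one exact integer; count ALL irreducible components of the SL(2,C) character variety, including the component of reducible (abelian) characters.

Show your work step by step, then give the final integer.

26

Gamma = < u, v | u^6 = v^11 > (torus knot T(6,11)); the central element u^6 = v^11 acts as +I or -I in any irreducible SL(2,C) representation.
On an irreducible component, tr(u) is locked at 2*cos(pi*alpha/6) for some alpha in 1..5, and tr(v) at 2*cos(pi*beta/11) for some beta in 1..10.
Consistency of u^6 = (-1)^alpha I with v^11 = (-1)^beta I forces alpha = beta (mod 2).
Enumerate parity-matched pairs: 3*5 odd-odd plus 2*5 even-even gives 25.
That is 25 components of irreducible characters, and with the reducible (abelian) component the total is 26.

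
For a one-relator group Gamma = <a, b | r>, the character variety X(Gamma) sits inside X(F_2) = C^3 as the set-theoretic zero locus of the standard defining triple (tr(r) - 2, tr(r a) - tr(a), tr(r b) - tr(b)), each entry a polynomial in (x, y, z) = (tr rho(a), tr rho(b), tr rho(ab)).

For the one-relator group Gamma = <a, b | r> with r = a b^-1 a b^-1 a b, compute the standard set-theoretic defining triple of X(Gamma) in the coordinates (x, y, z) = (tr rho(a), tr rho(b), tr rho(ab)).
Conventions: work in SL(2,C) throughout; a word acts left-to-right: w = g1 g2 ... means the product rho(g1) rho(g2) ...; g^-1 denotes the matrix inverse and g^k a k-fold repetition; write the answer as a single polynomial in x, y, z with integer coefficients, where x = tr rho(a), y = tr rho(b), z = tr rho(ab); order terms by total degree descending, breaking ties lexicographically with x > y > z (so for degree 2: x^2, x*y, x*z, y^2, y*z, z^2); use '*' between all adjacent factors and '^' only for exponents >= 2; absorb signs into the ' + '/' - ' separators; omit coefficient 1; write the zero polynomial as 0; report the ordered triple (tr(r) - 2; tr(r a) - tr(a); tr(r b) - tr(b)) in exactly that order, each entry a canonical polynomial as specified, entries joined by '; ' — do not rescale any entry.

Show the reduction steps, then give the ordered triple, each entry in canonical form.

x^2*y^2*z - x*y^3 - 2*x*y*z^2 + y^2*z + z^3 + 2*x*y - 3*z - 2; x^3*y^2*z - x^2*y^3 - 2*x^2*y*z^2 + x*y^2*z + x*z^3 + x^2*y - 2*x*z - x + y; x^2*y^3*z - x^3*y^2 - x*y^4 - 2*x*y^2*z^2 + 2*x^2*y*z + y^3*z + y*z^3 + 3*x*y^2 - x*z^2 - 4*y*z + x - y

trace(a b a) = trace(a) * trace(b a) - trace(b)   [square of a] = x*z - y
trace(a b a^2) = trace(a) * trace(a b a) - trace(a b)   [square of a] = x^2*z - x*y - z
trace(b a b a) = trace(b a) * trace(b a) - trace(1)   [split at a repeated b] = z^2 - 2
trace(b a b) = trace(b) * trace(a b) - trace(a)   [square of b] = y*z - x
trace(a b a^2 b) = trace(a) * trace(b a b a) - trace(b a b)   [square of a] = x*z^2 - y*z - x
trace(a b^-1 a b a) = trace(a b a^2) * trace(b) - trace(a b a^2 b)   [inverse elimination on b] = x^2*y*z - x*y^2 - x*z^2 + x
trace(a b a b a b) = trace(b a) * trace(b a b a) - trace(b^-1 a^-1)   [split at a repeated b] = z^3 - 3*z
trace(a b^-1 a b a b) = trace(a b a b a) * trace(b) - trace(a b a b a b)   [inverse elimination on b] = x*y*z^2 - y^2*z - z^3 - x*y + 3*z
trace(a b^-1 a b^-1 a b) = trace(a b^-1 a b a) * trace(b) - trace(a b^-1 a b a b)   [inverse elimination on b] = x^2*y^2*z - x*y^3 - 2*x*y*z^2 + y^2*z + z^3 + 2*x*y - 3*z
trace(a b a^3) = trace(a) * trace(a^2 b a) - trace(a^2 b)  (reduce the a square) = x^3*z - x^2*y - 2*x*z + y
trace(a b a^3 b) = trace(a) * trace(b a b a^2) - trace(b a b a)  (reduce the a square) = x^2*z^2 - x*y*z - x^2 - z^2 + 2
trace(a b^-1 a b a^2) = trace(a b a^3) * trace(b) - trace(a b a^3 b)  (eliminate b^-1) = x^3*y*z - x^2*y^2 - x^2*z^2 - x*y*z + x^2 + y^2 + z^2 - 2
trace(a^2) = trace(a) * trace(a) - trace(1)  (reduce the a square) = x^2 - 2
trace(b a^2 b) = trace(b) * trace(a^2 b) - trace(a^2)  (reduce the b square) = x*y*z - x^2 - y^2 + 2
trace(a b a^2 b a) = trace(a) * trace(b a^2 b a) - trace(b a^2 b)  (reduce the a square) = x^2*z^2 - 2*x*y*z + y^2 - 2
trace(b a b a b) = trace(b) * trace(a b a b) - trace(a b a)  (reduce the b square) = y*z^2 - x*z - y
trace(a b a^2 b a b) = trace(a) * trace(b a b a b a) - trace(b a b a b)  (reduce the a square) = x*z^3 - y*z^2 - 2*x*z + y
trace(a b^-1 a b a^2 b) = trace(a b a^2 b a) * trace(b) - trace(a b a^2 b a b)  (eliminate b^-1) = x^2*y*z^2 - 2*x*y^2*z - x*z^3 + y^3 + y*z^2 + 2*x*z - 3*y
trace(a b^-1 a b^-1 a b a) = trace(a b^-1 a b a^2) * trace(b) - trace(a b^-1 a b a^2 b)  (eliminate b^-1) = x^3*y^2*z - x^2*y^3 - 2*x^2*y*z^2 + x*y^2*z + x*z^3 + x^2*y - 2*x*z + y
trace(a b^2 a^2) = trace(a) * trace(b^2 a^2) - trace(b^2 a)  (reduce the a square) = x^2*y*z - x^3 - x*y^2 - y*z + 3*x
trace(a b^2 a^2 b) = trace(b) * trace(a^2 b a b) - trace(a^2 b a)  (reduce the b square) = x*y*z^2 - x^2*z - y^2*z + z
trace(a b^-1 a b^2 a) = trace(a b^2 a^2) * trace(b) - trace(a b^2 a^2 b)  (eliminate b^-1) = x^2*y^2*z - x^3*y - x*y^3 - x*y*z^2 + x^2*z + 3*x*y - z
trace(b^2 a b) = trace(b) * trace(a b^2) - trace(a b)  (reduce the b square) = y^2*z - x*y - z
trace(a b^2 a b a) = trace(a) * trace(b^2 a b a) - trace(b^2 a b)  (reduce the a square) = x*y*z^2 - x^2*z - y^2*z + z
trace(a b^2 a b a b) = trace(b) * trace(a b a b a b) - trace(a b a b a)  (reduce the b square) = y*z^3 - x*z^2 - 2*y*z + x
trace(a b^-1 a b^2 a b) = trace(a b^2 a b a) * trace(b) - trace(a b^2 a b a b)  (eliminate b^-1) = x*y^2*z^2 - x^2*y*z - y^3*z - y*z^3 + x*z^2 + 3*y*z - x
trace(a b^-1 a b^-1 a b^2) = trace(a b^-1 a b^2 a) * trace(b) - trace(a b^-1 a b^2 a b)  (eliminate b^-1) = x^2*y^3*z - x^3*y^2 - x*y^4 - 2*x*y^2*z^2 + 2*x^2*y*z + y^3*z + y*z^3 + 3*x*y^2 - x*z^2 - 4*y*z + x
assemble the triple (trace(r) - 2; trace(r a) - x; trace(r b) - y)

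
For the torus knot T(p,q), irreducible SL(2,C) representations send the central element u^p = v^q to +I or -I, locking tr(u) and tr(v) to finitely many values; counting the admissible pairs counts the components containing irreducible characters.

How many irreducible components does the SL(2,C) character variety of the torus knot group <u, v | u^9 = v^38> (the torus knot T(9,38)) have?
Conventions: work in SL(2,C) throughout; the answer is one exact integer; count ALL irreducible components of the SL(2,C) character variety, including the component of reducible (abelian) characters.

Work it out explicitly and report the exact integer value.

For T(9,38): irreducibility forces the central element u^9 = v^38 to one of +I, -I.
On an irreducible component, tr(u) is locked at 2*cos(pi*alpha/9) for some alpha in 1..8, and tr(v) at 2*cos(pi*beta/38) for some beta in 1..37.
u^9 = (-1)^alpha I and v^38 = (-1)^beta I must agree, so alpha and beta have equal parity.
Counting: 4 odd alphas x 19 odd betas + 4 even alphas x 18 even betas = 76 + 72 = 148.
That is 148 components of irreducible characters, and with the reducible (abelian) component the total is 149.

149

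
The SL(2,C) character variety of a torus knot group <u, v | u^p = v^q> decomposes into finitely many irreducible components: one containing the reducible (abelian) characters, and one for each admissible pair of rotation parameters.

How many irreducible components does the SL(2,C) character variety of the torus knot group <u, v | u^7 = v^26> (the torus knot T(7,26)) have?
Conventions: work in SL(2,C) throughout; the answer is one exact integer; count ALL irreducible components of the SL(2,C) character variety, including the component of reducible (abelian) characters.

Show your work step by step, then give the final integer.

76

For T(7,26): irreducibility forces the central element u^7 = v^26 to one of +I, -I.
So on each irreducible component the traces are pinned: tr(u) = 2*cos(pi*alpha/7) with 1 <= alpha <= 6, tr(v) = 2*cos(pi*beta/26) with 1 <= beta <= 25.
Consistency of u^7 = (-1)^alpha I with v^26 = (-1)^beta I forces alpha = beta (mod 2).
Enumerate parity-matched pairs: 3*13 odd-odd plus 3*12 even-even gives 75.
components with irreducible characters: 75; plus the single component of reducible (abelian) characters: total 76.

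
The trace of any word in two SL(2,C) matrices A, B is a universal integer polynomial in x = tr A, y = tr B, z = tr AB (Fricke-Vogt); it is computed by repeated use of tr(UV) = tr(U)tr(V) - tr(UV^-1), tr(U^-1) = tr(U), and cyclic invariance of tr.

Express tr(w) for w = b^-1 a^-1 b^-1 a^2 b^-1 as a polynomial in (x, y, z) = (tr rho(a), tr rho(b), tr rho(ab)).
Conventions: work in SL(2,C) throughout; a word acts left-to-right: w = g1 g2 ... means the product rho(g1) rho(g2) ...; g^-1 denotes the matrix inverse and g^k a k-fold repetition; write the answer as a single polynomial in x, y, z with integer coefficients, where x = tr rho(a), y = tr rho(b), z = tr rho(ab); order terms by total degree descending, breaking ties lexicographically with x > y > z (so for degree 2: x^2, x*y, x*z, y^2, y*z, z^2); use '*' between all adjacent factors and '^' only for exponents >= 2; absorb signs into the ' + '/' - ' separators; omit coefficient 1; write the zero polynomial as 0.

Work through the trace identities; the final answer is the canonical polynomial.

tr(b^-1 a) = tr(a) * tr(b) - tr(a b)   [inverse elimination on b] = x*y - z
tr(a^2) = tr(a) * tr(a) - tr(1)   [square of a] = x^2 - 2
tr(b a^2) = tr(a) * tr(b a) - tr(b)   [square of a] = x*z - y
tr(a^2 b a) = tr(a) * tr(b a^2) - tr(b a)   [square of a] = x^2*z - x*y - z
tr(b a b a) = tr(a b) * tr(a b) - tr(1)   [split at a repeated a] = z^2 - 2
tr(b a b) = tr(b) * tr(a b) - tr(a)   [square of b] = y*z - x
tr(a^2 b a b) = tr(a) * tr(b a b a) - tr(b a b)   [square of a] = x*z^2 - y*z - x
tr(b^-1 a^2 b a) = tr(a^2 b a) * tr(b) - tr(a^2 b a b)   [inverse elimination on b] = x^2*y*z - x*y^2 - x*z^2 + x
tr(a^-1 b^-1 a^2 b) = tr(b^-1 a^2 b) * tr(a) - tr(b^-1 a^2 b a)   [inverse elimination on a] = -x^2*y*z + x^3 + x*y^2 + x*z^2 - 3*x
tr(b^-1 a^-1 b^-1 a^2) = tr(a^-1 b^-1 a^2) * tr(b) - tr(a^-1 b^-1 a^2 b)   [inverse elimination on b] = x^2*y*z - x^3 - x*z^2 - y*z + 3*x
tr(b^-1 a^-1 b^-1 a^2 b^-1) = tr(b^-1 a^-1 b^-1 a^2) * tr(b) - tr(b^-1 a^-1 b^-1 a^2 b)   [inverse elimination on b] = x^2*y^2*z - x^3*y - x*y*z^2 - y^2*z + 2*x*y + z

x^2*y^2*z - x^3*y - x*y*z^2 - y^2*z + 2*x*y + z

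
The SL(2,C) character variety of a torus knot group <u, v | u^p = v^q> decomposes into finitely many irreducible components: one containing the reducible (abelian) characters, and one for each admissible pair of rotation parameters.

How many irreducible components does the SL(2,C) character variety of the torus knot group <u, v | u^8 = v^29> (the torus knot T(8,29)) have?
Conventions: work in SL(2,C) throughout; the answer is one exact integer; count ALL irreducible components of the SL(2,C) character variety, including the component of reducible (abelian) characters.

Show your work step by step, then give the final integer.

In the torus knot group T(8,29), u^8 = v^29 is central, so an irreducible representation sends it to +I or -I (Schur).
On an irreducible component, tr(u) is locked at 2*cos(pi*alpha/8) for some alpha in 1..7, and tr(v) at 2*cos(pi*beta/29) for some beta in 1..28.
The two central values (-1)^alpha I and (-1)^beta I must be the same matrix, so alpha and beta share a parity.
Enumerate parity-matched pairs: 4*14 odd-odd plus 3*14 even-even gives 98.
Total: 98 irreducible-character components + 1 reducible (abelian) component = 99.

99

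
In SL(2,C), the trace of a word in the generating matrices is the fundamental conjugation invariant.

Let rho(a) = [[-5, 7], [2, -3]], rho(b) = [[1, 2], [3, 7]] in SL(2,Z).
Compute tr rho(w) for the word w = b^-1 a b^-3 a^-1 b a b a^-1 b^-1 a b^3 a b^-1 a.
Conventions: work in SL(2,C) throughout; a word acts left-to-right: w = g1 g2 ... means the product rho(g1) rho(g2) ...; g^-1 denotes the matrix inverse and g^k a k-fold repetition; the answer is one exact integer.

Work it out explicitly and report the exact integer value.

960442559

rho(b^-1) = [[7, -2], [-3, 1]]
... * rho(a) = [[-5, 7], [2, -3]]  ->  [[-39, 55], [17, -24]]
... * rho(b^-1) = [[7, -2], [-3, 1]]  ->  [[-438, 133], [191, -58]]
... * rho(b^-1) = [[7, -2], [-3, 1]]  ->  [[-3465, 1009], [1511, -440]]
... * rho(b^-1) = [[7, -2], [-3, 1]]  ->  [[-27282, 7939], [11897, -3462]]
... * rho(a^-1) = [[-3, -7], [-2, -5]]  ->  [[65968, 151279], [-28767, -65969]]
... * rho(b) = [[1, 2], [3, 7]]  ->  [[519805, 1190889], [-226674, -519317]]
... * rho(a) = [[-5, 7], [2, -3]]  ->  [[-217247, 65968], [94736, -28767]]
... * rho(b) = [[1, 2], [3, 7]]  ->  [[-19343, 27282], [8435, -11897]]
... * rho(a^-1) = [[-3, -7], [-2, -5]]  ->  [[3465, -1009], [-1511, 440]]
... * rho(b^-1) = [[7, -2], [-3, 1]]  ->  [[27282, -7939], [-11897, 3462]]
... * rho(a) = [[-5, 7], [2, -3]]  ->  [[-152288, 214791], [66409, -93665]]
... * rho(b) = [[1, 2], [3, 7]]  ->  [[492085, 1198961], [-214586, -522837]]
... * rho(b) = [[1, 2], [3, 7]]  ->  [[4088968, 9376897], [-1783097, -4089031]]
... * rho(b) = [[1, 2], [3, 7]]  ->  [[32219659, 73816215], [-14050190, -32189411]]
... * rho(a) = [[-5, 7], [2, -3]]  ->  [[-13465865, 4088968], [5872128, -1783097]]
... * rho(b^-1) = [[7, -2], [-3, 1]]  ->  [[-106527959, 31020698], [46454187, -13527353]]
... * rho(a) = [[-5, 7], [2, -3]]  ->  [[594681191, -838757807], [-259325641, 365761368]]
tr = 594681191 + 365761368 = 960442559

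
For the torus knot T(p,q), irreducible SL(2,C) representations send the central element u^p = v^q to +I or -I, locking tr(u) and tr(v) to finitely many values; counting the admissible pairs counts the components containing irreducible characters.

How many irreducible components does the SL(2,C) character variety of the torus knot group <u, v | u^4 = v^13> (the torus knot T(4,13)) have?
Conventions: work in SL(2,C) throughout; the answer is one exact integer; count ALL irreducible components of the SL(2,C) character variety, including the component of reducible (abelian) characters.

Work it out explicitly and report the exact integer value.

19

For T(4,13): irreducibility forces the central element u^4 = v^13 to one of +I, -I.
So on each irreducible component the traces are pinned: tr(u) = 2*cos(pi*alpha/4) with 1 <= alpha <= 3, tr(v) = 2*cos(pi*beta/13) with 1 <= beta <= 12.
The two central values (-1)^alpha I and (-1)^beta I must be the same matrix, so alpha and beta share a parity.
Enumerate parity-matched pairs: 2*6 odd-odd plus 1*6 even-even gives 18.
Total: 18 irreducible-character components + 1 reducible (abelian) component = 19.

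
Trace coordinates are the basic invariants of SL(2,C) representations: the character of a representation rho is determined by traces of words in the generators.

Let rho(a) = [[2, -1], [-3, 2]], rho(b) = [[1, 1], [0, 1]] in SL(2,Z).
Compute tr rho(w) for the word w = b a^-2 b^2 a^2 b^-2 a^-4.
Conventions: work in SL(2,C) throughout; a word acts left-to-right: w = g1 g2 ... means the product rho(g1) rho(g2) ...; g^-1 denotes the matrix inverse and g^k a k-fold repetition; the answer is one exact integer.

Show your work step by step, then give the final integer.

209738

rho(b) = [[1, 1], [0, 1]]
... * rho(a^-1) = [[2, 1], [3, 2]]  ->  [[5, 3], [3, 2]]
... * rho(a^-1) = [[2, 1], [3, 2]]  ->  [[19, 11], [12, 7]]
... * rho(b) = [[1, 1], [0, 1]]  ->  [[19, 30], [12, 19]]
... * rho(b) = [[1, 1], [0, 1]]  ->  [[19, 49], [12, 31]]
... * rho(a) = [[2, -1], [-3, 2]]  ->  [[-109, 79], [-69, 50]]
... * rho(a) = [[2, -1], [-3, 2]]  ->  [[-455, 267], [-288, 169]]
... * rho(b^-1) = [[1, -1], [0, 1]]  ->  [[-455, 722], [-288, 457]]
... * rho(b^-1) = [[1, -1], [0, 1]]  ->  [[-455, 1177], [-288, 745]]
... * rho(a^-1) = [[2, 1], [3, 2]]  ->  [[2621, 1899], [1659, 1202]]
... * rho(a^-1) = [[2, 1], [3, 2]]  ->  [[10939, 6419], [6924, 4063]]
... * rho(a^-1) = [[2, 1], [3, 2]]  ->  [[41135, 23777], [26037, 15050]]
... * rho(a^-1) = [[2, 1], [3, 2]]  ->  [[153601, 88689], [97224, 56137]]
tr = 153601 + 56137 = 209738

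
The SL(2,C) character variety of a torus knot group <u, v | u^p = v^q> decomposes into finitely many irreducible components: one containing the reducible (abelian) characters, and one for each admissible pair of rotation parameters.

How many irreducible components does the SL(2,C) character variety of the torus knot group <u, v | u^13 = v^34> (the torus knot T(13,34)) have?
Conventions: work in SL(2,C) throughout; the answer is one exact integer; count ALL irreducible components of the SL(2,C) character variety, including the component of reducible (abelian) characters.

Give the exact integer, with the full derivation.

199

In the torus knot group T(13,34), u^13 = v^34 is central, so an irreducible representation sends it to +I or -I (Schur).
On an irreducible component, tr(u) is locked at 2*cos(pi*alpha/13) for some alpha in 1..12, and tr(v) at 2*cos(pi*beta/34) for some beta in 1..33.
u^13 = (-1)^alpha I and v^34 = (-1)^beta I must agree, so alpha and beta have equal parity.
Enumerate parity-matched pairs: 6*17 odd-odd plus 6*16 even-even gives 198.
components with irreducible characters: 198; plus the single component of reducible (abelian) characters: total 199.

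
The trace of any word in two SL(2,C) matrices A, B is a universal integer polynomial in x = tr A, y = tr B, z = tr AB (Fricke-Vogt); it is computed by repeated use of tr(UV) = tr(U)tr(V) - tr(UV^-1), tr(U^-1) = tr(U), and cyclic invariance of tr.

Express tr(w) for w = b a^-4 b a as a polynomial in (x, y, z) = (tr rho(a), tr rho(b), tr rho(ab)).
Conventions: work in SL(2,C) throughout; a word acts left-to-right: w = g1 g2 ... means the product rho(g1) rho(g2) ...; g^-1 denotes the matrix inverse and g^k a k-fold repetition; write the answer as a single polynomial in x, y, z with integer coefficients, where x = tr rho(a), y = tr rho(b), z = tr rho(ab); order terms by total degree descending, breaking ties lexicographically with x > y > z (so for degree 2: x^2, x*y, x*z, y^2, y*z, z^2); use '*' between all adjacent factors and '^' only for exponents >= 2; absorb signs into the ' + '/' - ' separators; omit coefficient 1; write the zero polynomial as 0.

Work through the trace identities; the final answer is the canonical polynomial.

reduce: trace(b a b) = trace(b) trace(a b) - trace(a)  (reduce the b square) = y*z - x
reduce: trace(b a b a) = trace(b a) trace(b a) - trace(1)  (split on b) = z^2 - 2
trace(a^-1 b a b) = trace(b a b) trace(a) - trace(b a b a)  (eliminate a^-1) = x*y*z - x^2 - z^2 + 2
reduce: trace(b a b a^-2) = trace(a^-1 b a b) trace(a) - trace(a^-1 b a b a)  (eliminate a^-1) = x^2*y*z - x^3 - x*z^2 - y*z + 3*x
so trace(a^-2 b a b a^-1) = trace(b a b a^-2) trace(a) - trace(b a b a^-1)  (eliminate a^-1) = x^3*y*z - x^4 - x^2*z^2 - 2*x*y*z + 4*x^2 + z^2 - 2
so trace(b a^-4 b a) = trace(a^-2 b a b a^-1) trace(a) - trace(a^-2 b a b)  (eliminate a^-1) = x^4*y*z - x^5 - x^3*z^2 - 3*x^2*y*z + 5*x^3 + 2*x*z^2 + y*z - 5*x

x^4*y*z - x^5 - x^3*z^2 - 3*x^2*y*z + 5*x^3 + 2*x*z^2 + y*z - 5*x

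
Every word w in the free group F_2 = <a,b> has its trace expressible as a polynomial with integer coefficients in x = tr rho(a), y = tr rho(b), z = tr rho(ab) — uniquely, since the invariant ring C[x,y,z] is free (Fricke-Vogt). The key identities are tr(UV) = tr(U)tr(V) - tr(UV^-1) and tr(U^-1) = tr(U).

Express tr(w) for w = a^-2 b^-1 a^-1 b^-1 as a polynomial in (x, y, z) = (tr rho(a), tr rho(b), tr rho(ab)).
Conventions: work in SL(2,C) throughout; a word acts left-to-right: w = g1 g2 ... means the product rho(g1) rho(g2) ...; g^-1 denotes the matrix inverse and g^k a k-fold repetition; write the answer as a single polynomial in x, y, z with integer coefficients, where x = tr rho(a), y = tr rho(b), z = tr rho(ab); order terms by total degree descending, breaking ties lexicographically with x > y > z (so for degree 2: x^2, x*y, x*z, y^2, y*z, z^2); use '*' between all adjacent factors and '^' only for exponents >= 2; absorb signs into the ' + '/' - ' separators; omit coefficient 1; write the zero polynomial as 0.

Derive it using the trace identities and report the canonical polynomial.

tr(a^-1) = tr(a) = x
tr(a^-2) = tr(a^-1) tr(a) - tr(1)  (eliminate a^-1) = x^2 - 2
tr(a^-3) = tr(a^-2) tr(a) - tr(a^-1)  (eliminate a^-1) = x^3 - 3*x
tr(b a^-1) = tr(b) tr(a) - tr(b a)  (eliminate a^-1) = x*y - z
tr(a^-1 b a^-1) = tr(b a^-1) tr(a) - tr(b)  (eliminate a^-1) = x^2*y - x*z - y
use: tr(a^-3 b) = tr(a^-1 b a^-1) tr(a) - tr(a^-1 b)  (eliminate a^-1) = x^3*y - x^2*z - 2*x*y + z
use: tr(a^-1 b^-1 a^-2) = tr(a^-3) tr(b) - tr(a^-3 b)  (eliminate b^-1) = x^2*z - x*y - z
apply: tr(b^2) = tr(b) tr(b) - tr(1)  (reduce the b square) = y^2 - 2
tr(b^2 a) = tr(b) tr(a b) - tr(a)  (reduce the b square) = y*z - x
apply: tr(b^2 a^-1) = tr(b^2) tr(a) - tr(b^2 a)  (eliminate a^-1) = x*y^2 - y*z - x
tr(b a^-2 b) = tr(b^2 a^-1) tr(a) - tr(b^2)  (eliminate a^-1) = x^2*y^2 - x*y*z - x^2 - y^2 + 2
apply: tr(b a b a) = tr(a b) tr(a b) - tr(1)  (split on a) = z^2 - 2
tr(a^-1 b a b) = tr(b a b) tr(a) - tr(b a b a)  (eliminate a^-1) = x*y*z - x^2 - z^2 + 2
tr(b a^-2 b a) = tr(a^-1 b a b) tr(a) - tr(a^-1 b a b a)  (eliminate a^-1) = x^2*y*z - x^3 - x*z^2 - y*z + 3*x
tr(a^-2 b a^-1 b) = tr(b a^-2 b) tr(a) - tr(b a^-2 b a)  (eliminate a^-1) = x^3*y^2 - 2*x^2*y*z - x*y^2 + x*z^2 + y*z - x
use: tr(a^-1 b^-1 a^-2 b) = tr(a^-2 b a^-1) tr(b) - tr(a^-2 b a^-1 b)  (eliminate b^-1) = x^2*y*z - x*y^2 - x*z^2 + x
tr(a^-2 b^-1 a^-1 b^-1) = tr(a^-1 b^-1 a^-2) tr(b) - tr(a^-1 b^-1 a^-2 b)  (eliminate b^-1) = x*z^2 - y*z - x

x*z^2 - y*z - x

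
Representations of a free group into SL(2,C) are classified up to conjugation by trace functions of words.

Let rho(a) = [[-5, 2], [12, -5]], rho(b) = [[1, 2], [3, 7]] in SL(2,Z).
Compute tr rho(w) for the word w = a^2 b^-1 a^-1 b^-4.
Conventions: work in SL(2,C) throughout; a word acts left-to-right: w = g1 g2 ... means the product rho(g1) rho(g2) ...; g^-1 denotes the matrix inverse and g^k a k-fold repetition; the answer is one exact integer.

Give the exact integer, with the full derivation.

rho(a) = [[-5, 2], [12, -5]]
... * rho(a) = [[-5, 2], [12, -5]]  ->  [[49, -20], [-120, 49]]
... * rho(b^-1) = [[7, -2], [-3, 1]]  ->  [[403, -118], [-987, 289]]
... * rho(a^-1) = [[-5, -2], [-12, -5]]  ->  [[-599, -216], [1467, 529]]
... * rho(b^-1) = [[7, -2], [-3, 1]]  ->  [[-3545, 982], [8682, -2405]]
... * rho(b^-1) = [[7, -2], [-3, 1]]  ->  [[-27761, 8072], [67989, -19769]]
... * rho(b^-1) = [[7, -2], [-3, 1]]  ->  [[-218543, 63594], [535230, -155747]]
... * rho(b^-1) = [[7, -2], [-3, 1]]  ->  [[-1720583, 500680], [4213851, -1226207]]
tr = -1720583 + -1226207 = -2946790

-2946790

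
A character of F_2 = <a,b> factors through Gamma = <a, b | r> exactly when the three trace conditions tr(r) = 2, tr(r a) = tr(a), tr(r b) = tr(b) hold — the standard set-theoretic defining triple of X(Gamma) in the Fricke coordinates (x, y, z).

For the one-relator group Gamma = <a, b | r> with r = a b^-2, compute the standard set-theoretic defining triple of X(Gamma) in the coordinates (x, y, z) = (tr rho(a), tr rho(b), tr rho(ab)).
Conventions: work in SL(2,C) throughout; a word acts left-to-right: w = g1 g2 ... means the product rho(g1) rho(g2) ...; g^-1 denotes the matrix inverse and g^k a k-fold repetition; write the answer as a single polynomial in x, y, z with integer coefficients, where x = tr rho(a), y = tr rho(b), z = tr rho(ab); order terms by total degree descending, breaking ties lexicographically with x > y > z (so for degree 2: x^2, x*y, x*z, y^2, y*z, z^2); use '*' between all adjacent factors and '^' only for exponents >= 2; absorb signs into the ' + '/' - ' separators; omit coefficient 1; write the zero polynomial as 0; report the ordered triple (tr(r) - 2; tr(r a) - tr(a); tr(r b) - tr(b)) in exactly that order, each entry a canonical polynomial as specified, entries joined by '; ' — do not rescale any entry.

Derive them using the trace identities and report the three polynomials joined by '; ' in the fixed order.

x*y^2 - y*z - x - 2; x^2*y^2 - x*y*z - x^2 - y^2 - x + 2; x*y - y - z

reduce: tr(b^-1 a) = tr(a) tr(b) - tr(a b) = x*y - z
tr(a b^-2) = tr(b^-1 a) tr(b) - tr(b^-1 a b) = x*y^2 - y*z - x
tr(a^2) = tr(a) tr(a) - tr(1)   [square of a] = x^2 - 2
reduce: tr(a^2 b) = tr(a) tr(b a) - tr(b)   [square of a] = x*z - y
tr(a^2 b^-1) = tr(a^2) tr(b) - tr(a^2 b)   [inverse elimination on b] = x^2*y - x*z - y
tr(a b^-2 a) = tr(a^2 b^-1) tr(b) - tr(a^2)   [inverse elimination on b] = x^2*y^2 - x*y*z - x^2 - y^2 + 2
assemble the triple (tr(r) - 2; tr(r a) - x; tr(r b) - y)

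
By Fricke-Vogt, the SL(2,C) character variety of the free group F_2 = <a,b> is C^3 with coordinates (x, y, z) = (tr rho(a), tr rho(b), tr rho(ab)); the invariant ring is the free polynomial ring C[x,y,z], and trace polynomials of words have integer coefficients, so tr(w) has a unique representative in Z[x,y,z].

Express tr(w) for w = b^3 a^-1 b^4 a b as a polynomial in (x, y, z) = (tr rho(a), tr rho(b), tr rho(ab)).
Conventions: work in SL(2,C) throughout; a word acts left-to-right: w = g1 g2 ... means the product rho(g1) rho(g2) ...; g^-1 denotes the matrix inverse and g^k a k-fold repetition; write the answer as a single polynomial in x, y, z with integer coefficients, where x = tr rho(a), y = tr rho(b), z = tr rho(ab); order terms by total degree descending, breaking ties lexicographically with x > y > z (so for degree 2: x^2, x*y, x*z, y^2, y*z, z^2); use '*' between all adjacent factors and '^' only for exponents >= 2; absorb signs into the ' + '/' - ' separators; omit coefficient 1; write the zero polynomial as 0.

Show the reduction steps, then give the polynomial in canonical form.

so tr(b a b) = tr(b) tr(a b) - tr(a)  (reduce the b square) = y*z - x
so tr(b a b^2) = tr(b) tr(b a b) - tr(b a)  (reduce the b square) = y^2*z - x*y - z
tr(b^2 a b^2) = tr(b) tr(b a b^2) - tr(b a b)  (reduce the b square) = y^3*z - x*y^2 - 2*y*z + x
tr(a b^5) = tr(b) tr(b^2 a b^2) - tr(b^2 a b)  (reduce the b square) = y^4*z - x*y^3 - 3*y^2*z + 2*x*y + z
tr(b^4 a b^2) = tr(b) tr(a b^5) - tr(a b^4)  (reduce the b square) = y^5*z - x*y^4 - 4*y^3*z + 3*x*y^2 + 3*y*z - x
reduce: tr(a b^7) = tr(b) tr(b^4 a b^2) - tr(b^4 a b)  (reduce the b square) = y^6*z - x*y^5 - 5*y^4*z + 4*x*y^3 + 6*y^2*z - 3*x*y - z
tr(b^4 a b^4) = tr(b) tr(a b^7) - tr(a b^6)  (reduce the b square) = y^7*z - x*y^6 - 6*y^5*z + 5*x*y^4 + 10*y^3*z - 6*x*y^2 - 4*y*z + x
so tr(a b a b) = tr(a b) tr(a b) - tr(1)  (split on a) = z^2 - 2
so tr(a b a) = tr(a) tr(b a) - tr(b)  (reduce the a square) = x*z - y
reduce: tr(b a b a b) = tr(b) tr(a b a b) - tr(a b a)  (reduce the b square) = y*z^2 - x*z - y
tr(a b a b^3) = tr(b) tr(b a b a b) - tr(b a b a)  (reduce the b square) = y^2*z^2 - x*y*z - y^2 - z^2 + 2
tr(a b^4 a b) = tr(b) tr(a b a b^3) - tr(a b a b^2)  (reduce the b square) = y^3*z^2 - x*y^2*z - y^3 - 2*y*z^2 + x*z + 3*y
reduce: tr(b^2) = tr(b) tr(b) - tr(1)  (reduce the b square) = y^2 - 2
reduce: tr(b^3) = tr(b) tr(b^2) - tr(b)  (reduce the b square) = y^3 - 3*y
reduce: tr(b^4) = tr(b) tr(b^3) - tr(b^2)  (reduce the b square) = y^4 - 4*y^2 + 2
tr(a b^4 a) = tr(a) tr(b^4 a) - tr(b^4)  (reduce the a square) = x*y^3*z - x^2*y^2 - y^4 - 2*x*y*z + x^2 + 4*y^2 - 2
reduce: tr(b a b^4 a b) = tr(b) tr(a b^4 a b) - tr(a b^4 a)  (reduce the b square) = y^4*z^2 - 2*x*y^3*z + x^2*y^2 - 2*y^2*z^2 + 3*x*y*z - x^2 - y^2 + 2
tr(b a b^4 a b^2) = tr(b) tr(b a b^4 a b) - tr(b a b^4 a)  (reduce the b square) = y^5*z^2 - 2*x*y^4*z + x^2*y^3 - 3*y^3*z^2 + 4*x*y^2*z - x^2*y + 2*y*z^2 - x*z - y
reduce: tr(b^4 a b^4 a) = tr(b) tr(b a b^4 a b^2) - tr(b a b^4 a b)  (reduce the b square) = y^6*z^2 - 2*x*y^5*z + x^2*y^4 - 4*y^4*z^2 + 6*x*y^3*z - 2*x^2*y^2 + 4*y^2*z^2 - 4*x*y*z + x^2 - 2
tr(b^3 a^-1 b^4 a b) = tr(b^4 a b^4) tr(a) - tr(b^4 a b^4 a)  (eliminate a^-1) = x*y^7*z - x^2*y^6 - y^6*z^2 - 4*x*y^5*z + 4*x^2*y^4 + 4*y^4*z^2 + 4*x*y^3*z - 4*x^2*y^2 - 4*y^2*z^2 + 2

x*y^7*z - x^2*y^6 - y^6*z^2 - 4*x*y^5*z + 4*x^2*y^4 + 4*y^4*z^2 + 4*x*y^3*z - 4*x^2*y^2 - 4*y^2*z^2 + 2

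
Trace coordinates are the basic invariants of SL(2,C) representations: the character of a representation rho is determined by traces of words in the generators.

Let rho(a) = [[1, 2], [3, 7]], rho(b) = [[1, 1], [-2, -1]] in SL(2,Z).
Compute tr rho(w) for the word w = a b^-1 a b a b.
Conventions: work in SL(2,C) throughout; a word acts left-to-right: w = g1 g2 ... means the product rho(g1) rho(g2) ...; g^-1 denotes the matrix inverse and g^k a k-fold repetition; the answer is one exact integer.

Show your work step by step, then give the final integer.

322

rho(a) = [[1, 2], [3, 7]]
... * rho(b^-1) = [[-1, -1], [2, 1]]  ->  [[3, 1], [11, 4]]
... * rho(a) = [[1, 2], [3, 7]]  ->  [[6, 13], [23, 50]]
... * rho(b) = [[1, 1], [-2, -1]]  ->  [[-20, -7], [-77, -27]]
... * rho(a) = [[1, 2], [3, 7]]  ->  [[-41, -89], [-158, -343]]
... * rho(b) = [[1, 1], [-2, -1]]  ->  [[137, 48], [528, 185]]
tr = 137 + 185 = 322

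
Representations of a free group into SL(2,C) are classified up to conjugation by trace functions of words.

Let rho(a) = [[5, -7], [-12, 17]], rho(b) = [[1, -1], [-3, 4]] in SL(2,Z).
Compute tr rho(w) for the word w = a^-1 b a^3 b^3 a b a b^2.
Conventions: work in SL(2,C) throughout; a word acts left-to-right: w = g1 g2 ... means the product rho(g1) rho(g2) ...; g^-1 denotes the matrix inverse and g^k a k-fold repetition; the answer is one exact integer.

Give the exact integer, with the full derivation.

rho(a^-1) = [[17, 7], [12, 5]]
... * rho(b) = [[1, -1], [-3, 4]]  ->  [[-4, 11], [-3, 8]]
... * rho(a) = [[5, -7], [-12, 17]]  ->  [[-152, 215], [-111, 157]]
... * rho(a) = [[5, -7], [-12, 17]]  ->  [[-3340, 4719], [-2439, 3446]]
... * rho(a) = [[5, -7], [-12, 17]]  ->  [[-73328, 103603], [-53547, 75655]]
... * rho(b) = [[1, -1], [-3, 4]]  ->  [[-384137, 487740], [-280512, 356167]]
... * rho(b) = [[1, -1], [-3, 4]]  ->  [[-1847357, 2335097], [-1349013, 1705180]]
... * rho(b) = [[1, -1], [-3, 4]]  ->  [[-8852648, 11187745], [-6464553, 8169733]]
... * rho(a) = [[5, -7], [-12, 17]]  ->  [[-178516180, 252160201], [-130359561, 184137332]]
... * rho(b) = [[1, -1], [-3, 4]]  ->  [[-934996783, 1187156984], [-682771557, 866908889]]
... * rho(a) = [[5, -7], [-12, 17]]  ->  [[-18920867723, 26726646209], [-13816764453, 19516852012]]
... * rho(b) = [[1, -1], [-3, 4]]  ->  [[-99100806350, 125827452559], [-72367320489, 91884172501]]
... * rho(b) = [[1, -1], [-3, 4]]  ->  [[-476583164027, 602410616586], [-348019837992, 439904010493]]
tr = -476583164027 + 439904010493 = -36679153534

-36679153534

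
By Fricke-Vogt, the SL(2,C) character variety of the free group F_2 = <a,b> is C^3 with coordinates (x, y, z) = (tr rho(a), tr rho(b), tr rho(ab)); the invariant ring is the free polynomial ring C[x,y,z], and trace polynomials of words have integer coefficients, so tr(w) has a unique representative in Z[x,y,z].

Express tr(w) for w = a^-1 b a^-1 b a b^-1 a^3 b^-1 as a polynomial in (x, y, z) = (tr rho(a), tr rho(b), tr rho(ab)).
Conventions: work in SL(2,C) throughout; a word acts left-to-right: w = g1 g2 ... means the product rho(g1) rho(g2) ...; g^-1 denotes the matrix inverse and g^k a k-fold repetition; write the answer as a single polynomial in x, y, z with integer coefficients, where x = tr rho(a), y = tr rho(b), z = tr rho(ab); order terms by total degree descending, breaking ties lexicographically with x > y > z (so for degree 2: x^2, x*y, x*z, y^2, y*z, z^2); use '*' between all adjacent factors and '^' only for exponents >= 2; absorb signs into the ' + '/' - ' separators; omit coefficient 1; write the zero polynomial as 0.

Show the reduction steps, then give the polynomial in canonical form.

tr(b a^2) = tr(a) tr(b a) - tr(b) = x*z - y
tr(a b a^2) = tr(a) tr(b a^2) - tr(b a) = x^2*z - x*y - z
tr(a^3 b a) = tr(a) tr(a b a^2) - tr(a b a) = x^3*z - x^2*y - 2*x*z + y
tr(b a b a) = tr(b a) tr(b a) - tr(1) = z^2 - 2
tr(b a b) = tr(b) tr(a b) - tr(a) = y*z - x
tr(b a b a^2) = tr(a) tr(b a b a) - tr(b a b) = x*z^2 - y*z - x
tr(a^3 b a b) = tr(a) tr(b a b a^2) - tr(b a b a) = x^2*z^2 - x*y*z - x^2 - z^2 + 2
tr(b a b^-1 a^3) = tr(a^3 b a) tr(b) - tr(a^3 b a b) = x^3*y*z - x^2*y^2 - x^2*z^2 - x*y*z + x^2 + y^2 + z^2 - 2
tr(a^2) = tr(a) tr(a) - tr(1) = x^2 - 2
tr(a b^2 a) = tr(b) tr(a^2 b) - tr(a^2) = x*y*z - x^2 - y^2 + 2
tr(a^2 b^2 a) = tr(a) tr(a b^2 a) - tr(a b^2) = x^2*y*z - x^3 - x*y^2 - y*z + 3*x
tr(a^2 b^2 a^2) = tr(a) tr(a^2 b^2 a) - tr(a^2 b^2) = x^3*y*z - x^4 - x^2*y^2 - 2*x*y*z + 4*x^2 + y^2 - 2
tr(a b^2 a^4) = tr(a) tr(a^2 b^2 a^2) - tr(a^2 b^2 a) = x^4*y*z - x^5 - x^3*y^2 - 3*x^2*y*z + 5*x^3 + 2*x*y^2 + y*z - 5*x
tr(b a b^2 a^3) = tr(b) tr(a^3 b a b) - tr(a^3 b a) = x^2*y*z^2 - x^3*z - x*y^2*z - y*z^2 + 2*x*z + y
tr(b a b^2 a) = tr(b) tr(a b a b) - tr(a b a) = y*z^2 - x*z - y
tr(b a b^2) = tr(b) tr(b a b) - tr(b a) = y^2*z - x*y - z
tr(b a b^2 a^2) = tr(a) tr(b a b^2 a) - tr(b a b^2) = x*y*z^2 - x^2*z - y^2*z + z
tr(a b^2 a^4 b) = tr(a) tr(b a b^2 a^3) - tr(b a b^2 a^2) = x^3*y*z^2 - x^4*z - x^2*y^2*z - 2*x*y*z^2 + 3*x^2*z + y^2*z + x*y - z
tr(a^3 b^-1 a b^2 a) = tr(a b^2 a^4) tr(b) - tr(a b^2 a^4 b) = x^4*y^2*z - x^5*y - x^3*y^3 - x^3*y*z^2 + x^4*z - 2*x^2*y^2*z + 5*x^3*y + 2*x*y^3 + 2*x*y*z^2 - 3*x^2*z - 6*x*y + z
tr(a b^2 a b a) = tr(a) tr(b^2 a b a) - tr(b^2 a b) = x*y*z^2 - x^2*z - y^2*z + z
tr(b^2 a b a^3) = tr(a) tr(a b^2 a b a) - tr(a b^2 a b) = x^2*y*z^2 - x^3*z - x*y^2*z - y*z^2 + 2*x*z + y
tr(a b^2 a b a^3) = tr(a) tr(b^2 a b a^3) - tr(b^2 a b a^2) = x^3*y*z^2 - x^4*z - x^2*y^2*z - 2*x*y*z^2 + 3*x^2*z + y^2*z + x*y - z
tr(b a b a b a) = tr(a b) tr(a b a b) - tr(a^-1 b^-1) = z^3 - 3*z
tr(a b a b a b a) = tr(a) tr(b a b a b a) - tr(b a b a b) = x*z^3 - y*z^2 - 2*x*z + y
tr(a b a^3 b a b) = tr(a) tr(a b a b a b a) - tr(a b a b a b) = x^2*z^3 - x*y*z^2 - 2*x^2*z - z^3 + x*y + 3*z
tr(a b a^2 b a) = tr(a) tr(b a^2 b a) - tr(b a^2 b) = x^2*z^2 - 2*x*y*z + y^2 - 2
tr(a b a^3 b a) = tr(a) tr(a b a^2 b a) - tr(a b a^2 b) = x^3*z^2 - 2*x^2*y*z + x*y^2 - x*z^2 + y*z - x
tr(a b^2 a b a^3 b) = tr(b) tr(a b a^3 b a b) - tr(a b a^3 b a) = x^2*y*z^3 - x^3*z^2 - x*y^2*z^2 - y*z^3 + x*z^2 + 2*y*z + x
tr(a^3 b^-1 a b^2 a b) = tr(a b^2 a b a^3) tr(b) - tr(a b^2 a b a^3 b) = x^3*y^2*z^2 - x^4*y*z - x^2*y^3*z - x^2*y*z^3 + x^3*z^2 - x*y^2*z^2 + 3*x^2*y*z + y^3*z + y*z^3 + x*y^2 - x*z^2 - 3*y*z - x
tr(b^2 a b^-1 a^3 b^-1 a) = tr(a^3 b^-1 a b^2 a) tr(b) - tr(a^3 b^-1 a b^2 a b) = x^4*y^3*z - x^5*y^2 - x^3*y^4 - 2*x^3*y^2*z^2 + 2*x^4*y*z - x^2*y^3*z + x^2*y*z^3 + 5*x^3*y^2 - x^3*z^2 + 2*x*y^4 + 3*x*y^2*z^2 - 6*x^2*y*z - y^3*z - y*z^3 - 7*x*y^2 + x*z^2 + 4*y*z + x
tr(b a b^-1 a^3 b^-1 a^-1 b) = tr(b^2 a b^-1 a^3 b^-1) tr(a) - tr(b^2 a b^-1 a^3 b^-1 a) = -x^4*y^3*z + x^5*y^2 + x^3*y^4 + 2*x^3*y^2*z^2 - x^4*y*z + x^2*y^3*z - x^2*y*z^3 - 6*x^3*y^2 - 2*x*y^4 - 3*x*y^2*z^2 + 5*x^2*y*z + y^3*z + y*z^3 + x^3 + 8*x*y^2 - 4*y*z - 3*x
tr(b a b a b^-1 a^2) = tr(a^2 b a b a) tr(b) - tr(a^2 b a b a b) = x^2*y*z^2 - x*y^2*z - x*z^3 - x^2*y + 2*x*z + y
tr(b a b a^4 b a) = tr(a) tr(b a b a b a^3) - tr(b a b a b a^2) = x^3*z^3 - x^2*y*z^2 - 2*x^3*z - 2*x*z^3 + x^2*y + y*z^2 + 5*x*z - y
tr(a^3 b a^-1 b a b a) = tr(b a b a^4 b) tr(a) - tr(b a b a^4 b a) = x^4*y*z^2 - x^5*z - x^3*y^2*z - x^3*z^3 - x^2*y*z^2 + 5*x^3*z + x*y^2*z + 2*x*z^3 - y*z^2 - 6*x*z + y
tr(b^2 a b a b a^2) = tr(b) tr(a b a b a^2 b) - tr(a b a b a^2) = x*y*z^3 - x^2*z^2 - y^2*z^2 - x*y*z + x^2 + y^2 + z^2 - 2
tr(b^2 a b a b a) = tr(b) tr(a b a b a b) - tr(a b a b a) = y*z^3 - x*z^2 - 2*y*z + x
tr(b a b a b a^3 b) = tr(a) tr(b^2 a b a b a^2) - tr(b^2 a b a b a) = x^2*y*z^3 - x^3*z^2 - x*y^2*z^2 - x^2*y*z - y*z^3 + x^3 + x*y^2 + 2*x*z^2 + 2*y*z - 3*x
tr(b a b a b a b a) = tr(b a b a) tr(b a b a) - tr(1) = z^4 - 4*z^2 + 2
tr(a b a b a b a b a) = tr(a) tr(b a b a b a b a) - tr(b a b a b a b) = x*z^4 - y*z^3 - 3*x*z^2 + 2*y*z + x
tr(b a b a b a^3 b a) = tr(a) tr(a b a b a b a b a) - tr(a b a b a b a b) = x^2*z^4 - x*y*z^3 - 3*x^2*z^2 - z^4 + 2*x*y*z + x^2 + 4*z^2 - 2
tr(a^3 b a^-1 b a b a b) = tr(b a b a b a^3 b) tr(a) - tr(b a b a b a^3 b a) = x^3*y*z^3 - x^4*z^2 - x^2*y^2*z^2 - x^2*z^4 - x^3*y*z + x^4 + x^2*y^2 + 5*x^2*z^2 + z^4 - 4*x^2 - 4*z^2 + 2
tr(a^-1 b a b a b^-1 a^3 b) = tr(a^3 b a^-1 b a b a) tr(b) - tr(a^3 b a^-1 b a b a b) = x^4*y^2*z^2 - x^5*y*z - x^3*y^3*z - 2*x^3*y*z^3 + x^4*z^2 + x^2*z^4 + 6*x^3*y*z + x*y^3*z + 2*x*y*z^3 - x^4 - x^2*y^2 - 5*x^2*z^2 - y^2*z^2 - z^4 - 6*x*y*z + 4*x^2 + y^2 + 4*z^2 - 2
tr(b a b^-1 a^3 b^-1 a^-1 b a) = tr(a^-1 b a b a b^-1 a^3) tr(b) - tr(a^-1 b a b a b^-1 a^3 b) = -x^4*y^2*z^2 + x^5*y*z + x^3*y^3*z + 2*x^3*y*z^3 - x^4*z^2 + x^2*y^2*z^2 - x^2*z^4 - 6*x^3*y*z - 2*x*y^3*z - 3*x*y*z^3 + x^4 + 5*x^2*z^2 + y^2*z^2 + z^4 + 8*x*y*z - 4*x^2 - 4*z^2 + 2
tr(a^-1 b a^-1 b a b^-1 a^3 b^-1) = tr(b a b^-1 a^3 b^-1 a^-1 b) tr(a) - tr(b a b^-1 a^3 b^-1 a^-1 b a) = -x^5*y^3*z + x^6*y^2 + x^4*y^4 + 3*x^4*y^2*z^2 - 2*x^5*y*z - 3*x^3*y*z^3 - 6*x^4*y^2 + x^4*z^2 - 2*x^2*y^4 - 4*x^2*y^2*z^2 + x^2*z^4 + 11*x^3*y*z + 3*x*y^3*z + 4*x*y*z^3 + 8*x^2*y^2 - 5*x^2*z^2 - y^2*z^2 - z^4 - 12*x*y*z + x^2 + 4*z^2 - 2

-x^5*y^3*z + x^6*y^2 + x^4*y^4 + 3*x^4*y^2*z^2 - 2*x^5*y*z - 3*x^3*y*z^3 - 6*x^4*y^2 + x^4*z^2 - 2*x^2*y^4 - 4*x^2*y^2*z^2 + x^2*z^4 + 11*x^3*y*z + 3*x*y^3*z + 4*x*y*z^3 + 8*x^2*y^2 - 5*x^2*z^2 - y^2*z^2 - z^4 - 12*x*y*z + x^2 + 4*z^2 - 2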